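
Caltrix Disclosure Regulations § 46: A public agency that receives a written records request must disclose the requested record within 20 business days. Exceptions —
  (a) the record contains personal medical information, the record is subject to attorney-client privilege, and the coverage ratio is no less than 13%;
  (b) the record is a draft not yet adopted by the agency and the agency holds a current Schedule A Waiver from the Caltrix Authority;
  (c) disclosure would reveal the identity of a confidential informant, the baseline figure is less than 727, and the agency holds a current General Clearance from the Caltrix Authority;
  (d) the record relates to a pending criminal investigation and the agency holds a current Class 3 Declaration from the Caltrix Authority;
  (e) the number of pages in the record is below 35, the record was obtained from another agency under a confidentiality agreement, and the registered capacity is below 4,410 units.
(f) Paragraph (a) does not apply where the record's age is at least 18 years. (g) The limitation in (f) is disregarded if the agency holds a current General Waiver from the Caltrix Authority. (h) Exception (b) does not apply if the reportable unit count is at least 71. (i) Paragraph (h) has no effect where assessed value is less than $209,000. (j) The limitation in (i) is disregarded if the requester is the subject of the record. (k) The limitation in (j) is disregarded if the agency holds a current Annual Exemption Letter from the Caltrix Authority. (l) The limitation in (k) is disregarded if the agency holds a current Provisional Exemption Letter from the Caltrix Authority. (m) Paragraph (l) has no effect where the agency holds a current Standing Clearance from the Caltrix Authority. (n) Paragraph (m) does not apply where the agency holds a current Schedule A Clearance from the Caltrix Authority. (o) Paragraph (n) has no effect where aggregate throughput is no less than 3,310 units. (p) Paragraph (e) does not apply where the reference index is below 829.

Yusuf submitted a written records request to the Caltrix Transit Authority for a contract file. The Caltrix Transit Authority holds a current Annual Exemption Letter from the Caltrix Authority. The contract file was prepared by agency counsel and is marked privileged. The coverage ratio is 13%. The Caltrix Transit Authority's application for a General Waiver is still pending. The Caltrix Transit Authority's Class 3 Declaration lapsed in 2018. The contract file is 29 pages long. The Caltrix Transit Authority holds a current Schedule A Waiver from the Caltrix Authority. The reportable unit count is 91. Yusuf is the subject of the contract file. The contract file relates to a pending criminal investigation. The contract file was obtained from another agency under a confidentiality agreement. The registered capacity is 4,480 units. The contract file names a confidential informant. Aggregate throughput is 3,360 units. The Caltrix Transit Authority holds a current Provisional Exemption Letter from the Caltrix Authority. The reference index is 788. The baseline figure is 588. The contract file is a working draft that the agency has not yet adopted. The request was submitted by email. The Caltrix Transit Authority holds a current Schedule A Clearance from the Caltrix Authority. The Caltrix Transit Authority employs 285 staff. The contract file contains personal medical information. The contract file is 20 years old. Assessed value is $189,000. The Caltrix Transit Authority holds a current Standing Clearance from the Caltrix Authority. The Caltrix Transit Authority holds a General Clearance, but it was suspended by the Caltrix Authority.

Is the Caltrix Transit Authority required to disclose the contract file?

No — exception (b) applies; the Caltrix Transit Authority is not required to disclose the contract file.

All of (a)'s requirements are met (the contract file contains personal medical information; the contract file is privileged; the coverage ratio is 13%, meeting the 13% threshold). Turning to paragraphs (f)–(g): (f) operates against (a): the record's age is 20 years, meeting the 18 years threshold. (g), which would lift (f), is inapplicable — no current General Waiver is held. So (a) is unavailable.
All of (b)'s requirements are met (the contract file is an unadopted draft; a current Schedule A Waiver is held). As to paragraphs (h)–(o): (h) would limit (b) — the reportable unit count is 91, meeting the 71 threshold — but (i) sets (h) aside: (i) operates — assessed value is $189,000, less than the $209,000 limit. (j) would limit (i) — Yusuf is the subject of the contract file — but (k) sets (j) aside: (k) operates against (j): a current Annual Exemption Letter is held. (l) would limit (k) — a current Provisional Exemption Letter is held — but (m) sets (l) aside: (m) operates against (l): a current Standing Clearance is held. (n) would limit (m) — a current Schedule A Clearance is held — but (o) sets (n) aside: (o) applies — aggregate throughput is 3,360 units, meeting the 3,310 units threshold. Exception (b) stands.
Exception (c) fails — the General Clearance is not current.
Exception (d) requires that the agency holds a current Class 3 Declaration from the Caltrix Authority; but there is no Class 3 Declaration in force, so (d) is unavailable.
Exception (e) fails — the registered capacity is 4,480 units, not below 4,410 units.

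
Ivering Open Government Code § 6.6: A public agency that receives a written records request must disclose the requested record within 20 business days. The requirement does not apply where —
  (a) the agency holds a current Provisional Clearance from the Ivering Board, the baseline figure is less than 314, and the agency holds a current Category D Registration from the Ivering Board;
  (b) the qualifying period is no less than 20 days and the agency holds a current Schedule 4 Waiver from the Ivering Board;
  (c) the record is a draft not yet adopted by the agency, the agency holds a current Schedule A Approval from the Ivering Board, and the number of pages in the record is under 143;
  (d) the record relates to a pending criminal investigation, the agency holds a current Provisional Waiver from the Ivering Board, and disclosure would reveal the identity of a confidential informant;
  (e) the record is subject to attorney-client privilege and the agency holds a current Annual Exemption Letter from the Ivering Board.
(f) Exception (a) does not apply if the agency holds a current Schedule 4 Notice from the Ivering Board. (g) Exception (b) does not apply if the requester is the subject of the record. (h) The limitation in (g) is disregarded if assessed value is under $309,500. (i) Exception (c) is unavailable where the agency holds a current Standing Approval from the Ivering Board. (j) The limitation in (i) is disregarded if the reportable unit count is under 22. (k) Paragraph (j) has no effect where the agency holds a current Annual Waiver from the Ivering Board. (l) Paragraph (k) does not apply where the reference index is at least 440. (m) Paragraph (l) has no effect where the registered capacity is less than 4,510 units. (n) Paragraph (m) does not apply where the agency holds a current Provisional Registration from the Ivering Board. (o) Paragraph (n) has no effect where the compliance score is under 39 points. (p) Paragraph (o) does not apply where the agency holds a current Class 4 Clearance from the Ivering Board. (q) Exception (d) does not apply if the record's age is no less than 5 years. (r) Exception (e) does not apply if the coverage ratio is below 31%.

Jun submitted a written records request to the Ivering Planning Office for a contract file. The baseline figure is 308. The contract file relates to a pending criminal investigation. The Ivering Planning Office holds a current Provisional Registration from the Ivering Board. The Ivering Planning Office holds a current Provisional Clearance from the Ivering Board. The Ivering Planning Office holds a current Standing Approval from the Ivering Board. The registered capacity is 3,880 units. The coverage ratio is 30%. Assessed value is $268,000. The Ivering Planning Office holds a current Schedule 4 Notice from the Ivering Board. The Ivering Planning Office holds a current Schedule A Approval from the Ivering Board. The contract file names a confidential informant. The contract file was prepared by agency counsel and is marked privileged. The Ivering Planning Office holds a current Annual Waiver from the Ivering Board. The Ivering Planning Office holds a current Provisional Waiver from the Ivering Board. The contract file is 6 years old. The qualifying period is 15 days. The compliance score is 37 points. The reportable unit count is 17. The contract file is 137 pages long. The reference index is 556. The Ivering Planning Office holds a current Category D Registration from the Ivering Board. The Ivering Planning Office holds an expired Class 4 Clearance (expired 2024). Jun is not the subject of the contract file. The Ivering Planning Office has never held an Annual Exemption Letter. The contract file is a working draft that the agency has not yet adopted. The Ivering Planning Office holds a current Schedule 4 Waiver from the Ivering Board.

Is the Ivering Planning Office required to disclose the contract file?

Yes — the Ivering Planning Office must disclose the contract file.

Exception (a) is satisfied on its face — a current Provisional Clearance is held; the baseline figure is 308, less than the 314 limit; a current Category D Registration is held. Turning to paragraph (f): (f) operates against (a): a current Schedule 4 Notice is held. Exception (a) does not apply.
Exception (b) requires that the qualifying period is no less than 20 days; but the qualifying period is 15 days, short of 20 days, so (b) is unavailable.
Exception (c)'s conditions are all satisfied: the contract file is an unadopted draft; a current Schedule A Approval is held; the number of pages in the record is 137, under the 143 limit. However, paragraphs (i)–(p) must be considered: (i) operates against (c): a current Standing Approval is held. (j) operates (the reportable unit count is 17, under the 22 limit), but is itself disapplied by (k): (k) operates — a current Annual Waiver is held. (l) would limit (k) — the reference index is 556, meeting the 440 threshold — but (m) sets (l) aside: (m) operates against (l): the registered capacity is 3,880 units, less than the 4,510 units limit. (n) would limit (m) — a current Provisional Registration is held — but (o) sets (n) aside: (o) operates — the compliance score is 37 points, under the 39 points limit. (p), which would lift (o), does not operate here — no current Class 4 Clearance is held. So (c) is unavailable.
All of (d)'s requirements are met (the contract file relates to a pending investigation; a current Provisional Waiver is held; the contract file names a confidential informant). However, paragraph (q) must be considered: (q) operates against (d): the record's age is 6 years, meeting the 5 years threshold. Exception (d) does not apply.
Exception (e) requires that the agency holds a current Annual Exemption Letter from the Ivering Board; but there is no Annual Exemption Letter in force, so (e) is unavailable.
No exception is made out. the Ivering Planning Office falls within the general rule.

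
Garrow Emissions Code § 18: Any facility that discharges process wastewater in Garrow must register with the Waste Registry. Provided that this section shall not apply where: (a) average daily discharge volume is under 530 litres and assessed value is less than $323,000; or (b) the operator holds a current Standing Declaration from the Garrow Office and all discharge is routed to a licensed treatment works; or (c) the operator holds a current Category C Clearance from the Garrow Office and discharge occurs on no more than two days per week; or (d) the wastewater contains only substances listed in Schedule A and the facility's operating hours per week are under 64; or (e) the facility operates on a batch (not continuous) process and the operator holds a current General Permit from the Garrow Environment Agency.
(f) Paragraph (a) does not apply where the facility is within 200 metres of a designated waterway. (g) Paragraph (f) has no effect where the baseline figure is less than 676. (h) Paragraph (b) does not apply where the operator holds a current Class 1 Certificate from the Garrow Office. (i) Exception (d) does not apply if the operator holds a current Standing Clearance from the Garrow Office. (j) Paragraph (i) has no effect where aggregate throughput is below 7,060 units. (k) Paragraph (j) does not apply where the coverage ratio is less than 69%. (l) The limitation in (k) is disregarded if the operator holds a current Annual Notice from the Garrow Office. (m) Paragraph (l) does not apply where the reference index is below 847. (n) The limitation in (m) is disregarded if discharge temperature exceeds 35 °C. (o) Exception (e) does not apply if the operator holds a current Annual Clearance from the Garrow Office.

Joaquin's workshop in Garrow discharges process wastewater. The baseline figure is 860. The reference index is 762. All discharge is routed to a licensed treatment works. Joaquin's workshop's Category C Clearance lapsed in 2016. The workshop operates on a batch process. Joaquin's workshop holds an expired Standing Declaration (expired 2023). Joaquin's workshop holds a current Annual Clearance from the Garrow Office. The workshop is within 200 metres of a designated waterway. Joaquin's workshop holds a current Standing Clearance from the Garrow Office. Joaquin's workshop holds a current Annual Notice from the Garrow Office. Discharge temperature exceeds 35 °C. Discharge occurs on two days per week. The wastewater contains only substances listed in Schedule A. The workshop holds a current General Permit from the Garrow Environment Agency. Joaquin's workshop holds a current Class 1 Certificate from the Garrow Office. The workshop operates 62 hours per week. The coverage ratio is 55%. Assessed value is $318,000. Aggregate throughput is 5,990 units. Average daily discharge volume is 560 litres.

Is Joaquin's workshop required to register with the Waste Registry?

Exception (a) does not apply: average daily discharge volume is 560 litres, not under 530 litres.
Exception (b) requires that the operator holds a current Standing Declaration from the Garrow Office; but no current Standing Declaration is held, so (b) is unavailable.
Exception (c) does not apply: no current Category C Clearance is held.
All of (d)'s requirements are met (the wastewater is Schedule-A-only; the facility's operating hours per week are 62, under the 64 limit). Under paragraphs (i)–(n): (i) operates (a current Standing Clearance is held), but yields to (j): (j) operates against (i): aggregate throughput is 5,990 units, below the 7,060 units limit. (k) is triggered (the coverage ratio is 55%, less than the 69% limit), but yields to (l): (l) operates — a current Annual Notice is held. (m) would limit (l) — the reference index is 762, below the 847 limit — but (n) sets (m) aside: (n) operates against (m): discharge temperature exceeds 35 °C. (d) remains available.
Exception (e): the facility operates on a batch process; a current General Permit is held — every condition holds. However, paragraph (o) must be considered: (o) is engaged — a current Annual Clearance is held. (e) is therefore removed.

No — exception (d) applies; Joaquin's workshop is not required to register with the Waste Registry.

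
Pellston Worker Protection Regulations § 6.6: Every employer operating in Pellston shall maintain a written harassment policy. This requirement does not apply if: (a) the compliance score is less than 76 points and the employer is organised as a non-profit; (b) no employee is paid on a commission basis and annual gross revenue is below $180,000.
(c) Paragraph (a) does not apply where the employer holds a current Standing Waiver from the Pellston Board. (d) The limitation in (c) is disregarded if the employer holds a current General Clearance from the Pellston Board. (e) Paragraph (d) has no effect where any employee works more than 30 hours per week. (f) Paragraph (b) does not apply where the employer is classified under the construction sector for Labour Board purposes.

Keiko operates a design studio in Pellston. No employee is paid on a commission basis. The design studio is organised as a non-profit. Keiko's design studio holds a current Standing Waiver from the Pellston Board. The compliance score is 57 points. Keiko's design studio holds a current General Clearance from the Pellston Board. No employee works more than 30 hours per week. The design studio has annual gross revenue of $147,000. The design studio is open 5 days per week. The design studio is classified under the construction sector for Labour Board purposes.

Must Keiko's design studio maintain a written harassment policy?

No — exception (a) applies; Keiko's design studio is not required to maintain a written harassment policy.

Exception (a) is satisfied on its face — the compliance score is 57 points, less than the 76 points limit; the employer is a non-profit. As to paragraphs (c)–(e): (c) would limit (a) — a current Standing Waiver is held — but (d) sets (c) aside: (d) operates against (c): a current General Clearance is held. (e), which would lift (d), does not operate here — no employee exceeds 30 hours/week. So (a) applies.
All of (b)'s requirements are met (no employee is paid on commission; annual gross revenue is $147,000, below the $180,000 limit). Turning to paragraph (f): (f) applies — the design studio is classified under the construction sector. Exception (b) does not apply.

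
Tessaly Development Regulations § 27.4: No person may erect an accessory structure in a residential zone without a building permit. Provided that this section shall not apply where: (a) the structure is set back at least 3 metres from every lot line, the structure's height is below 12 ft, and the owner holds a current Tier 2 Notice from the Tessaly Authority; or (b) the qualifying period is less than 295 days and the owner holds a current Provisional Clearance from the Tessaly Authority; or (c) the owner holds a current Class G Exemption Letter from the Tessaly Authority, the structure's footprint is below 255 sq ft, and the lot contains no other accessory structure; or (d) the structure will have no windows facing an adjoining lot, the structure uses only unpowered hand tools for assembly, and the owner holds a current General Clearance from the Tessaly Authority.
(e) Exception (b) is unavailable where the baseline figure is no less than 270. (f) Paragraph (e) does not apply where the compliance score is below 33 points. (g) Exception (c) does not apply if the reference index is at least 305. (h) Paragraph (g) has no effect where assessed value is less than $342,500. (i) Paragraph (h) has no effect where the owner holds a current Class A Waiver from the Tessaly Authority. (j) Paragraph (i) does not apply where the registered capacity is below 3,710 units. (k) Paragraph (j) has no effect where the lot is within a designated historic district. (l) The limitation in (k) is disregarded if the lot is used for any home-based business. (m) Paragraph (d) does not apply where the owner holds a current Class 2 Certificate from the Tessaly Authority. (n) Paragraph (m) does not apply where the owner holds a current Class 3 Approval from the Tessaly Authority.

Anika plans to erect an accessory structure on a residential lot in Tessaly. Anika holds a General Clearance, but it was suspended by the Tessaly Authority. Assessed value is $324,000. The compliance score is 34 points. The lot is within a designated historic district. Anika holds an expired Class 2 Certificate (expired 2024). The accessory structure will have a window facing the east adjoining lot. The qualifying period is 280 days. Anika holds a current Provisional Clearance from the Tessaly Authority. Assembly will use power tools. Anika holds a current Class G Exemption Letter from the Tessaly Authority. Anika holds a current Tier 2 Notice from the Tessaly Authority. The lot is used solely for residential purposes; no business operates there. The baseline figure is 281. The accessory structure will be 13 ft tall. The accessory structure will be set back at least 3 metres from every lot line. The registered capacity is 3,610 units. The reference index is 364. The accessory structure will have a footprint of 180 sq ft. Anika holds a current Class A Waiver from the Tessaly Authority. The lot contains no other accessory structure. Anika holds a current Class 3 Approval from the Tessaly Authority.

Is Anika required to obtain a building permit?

Exception (a) does not apply: the structure's height is 13 ft, not below 12 ft.
Exception (b)'s conditions are all satisfied: the qualifying period is 280 days, less than the 295 days limit; a current Provisional Clearance is held. Turning to paragraphs (e)–(f): (e) operates — the baseline figure is 281, meeting the 270 threshold. (f), which would lift (e), is not triggered — the compliance score is 34 points, not below 33 points. Exception (b) does not apply.
Exception (c)'s conditions are all satisfied: a current Class G Exemption Letter is held; the structure's footprint is 180 sq ft, below the 255 sq ft limit; the lot has no other accessory structure. However, paragraphs (g)–(l) must be considered: (g) is triggered — the reference index is 364, meeting the 305 threshold. (h) would limit (g) — assessed value is $324,000, less than the $342,500 limit — but (i) sets (h) aside: (i) is triggered — a current Class A Waiver is held. (j) applies (the registered capacity is 3,610 units, below the 3,710 units limit), but is displaced by (k): (k) operates against (j): the lot is in a historic district. (l), which would lift (k), does not operate here — the lot is solely residential. So (c) is unavailable.
Exception (d) fails — a window faces an adjoining lot.
No exception displaces § 27.4.

Yes — Anika must obtain a building permit.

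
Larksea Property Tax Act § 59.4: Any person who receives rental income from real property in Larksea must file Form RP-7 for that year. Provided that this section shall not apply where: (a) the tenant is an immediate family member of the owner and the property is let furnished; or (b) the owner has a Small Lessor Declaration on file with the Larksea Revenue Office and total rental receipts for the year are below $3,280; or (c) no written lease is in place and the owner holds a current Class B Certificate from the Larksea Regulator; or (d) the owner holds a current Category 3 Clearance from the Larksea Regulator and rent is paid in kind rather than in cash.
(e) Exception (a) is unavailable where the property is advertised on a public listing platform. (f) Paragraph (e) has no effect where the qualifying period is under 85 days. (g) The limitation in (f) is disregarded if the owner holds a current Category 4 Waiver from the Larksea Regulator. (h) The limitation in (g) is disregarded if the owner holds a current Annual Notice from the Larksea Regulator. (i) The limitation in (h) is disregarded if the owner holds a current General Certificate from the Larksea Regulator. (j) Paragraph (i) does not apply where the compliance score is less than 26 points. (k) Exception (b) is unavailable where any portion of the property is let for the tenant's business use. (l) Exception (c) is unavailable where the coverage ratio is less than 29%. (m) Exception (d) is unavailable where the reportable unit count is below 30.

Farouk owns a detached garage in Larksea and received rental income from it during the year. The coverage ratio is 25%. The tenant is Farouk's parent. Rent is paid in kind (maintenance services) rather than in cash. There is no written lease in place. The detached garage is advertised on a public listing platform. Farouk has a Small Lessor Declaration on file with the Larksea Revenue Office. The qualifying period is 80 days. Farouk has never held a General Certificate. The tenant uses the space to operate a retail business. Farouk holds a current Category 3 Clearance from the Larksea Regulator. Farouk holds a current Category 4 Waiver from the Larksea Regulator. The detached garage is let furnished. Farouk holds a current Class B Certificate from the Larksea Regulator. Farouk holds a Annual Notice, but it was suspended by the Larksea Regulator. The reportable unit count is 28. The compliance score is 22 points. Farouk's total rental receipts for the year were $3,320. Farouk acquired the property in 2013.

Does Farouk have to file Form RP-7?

Exception (a)'s conditions are all satisfied: the tenant is an immediate family member; the property is let furnished. But applying paragraphs (e)–(j): (e) operates — the property is publicly advertised. (f) applies (the qualifying period is 80 days, under the 85 days limit), but is itself disapplied by (g): (g) operates against (f): a current Category 4 Waiver is held. (h) is not triggered (there is no Annual Notice in force), so (g) stands. So (a) is unavailable.
Exception (b) requires that total rental receipts for the year are below $3,280; but total rental receipts for the year are $3,320, not below $3,280, so (b) is unavailable.
All of (c)'s requirements are met (there is no written lease; a current Class B Certificate is held). Turning to paragraph (l): (l) operates against (c): the coverage ratio is 25%, less than the 29% limit. Exception (c) does not apply.
Exception (d)'s conditions are all satisfied: a current Category 3 Clearance is held; rent is paid in kind. But applying paragraph (m): (m) applies — the reportable unit count is 28, below the 30 limit. So (d) is unavailable.
No exception displaces § 59.4.

Yes — Farouk must file Form RP-7.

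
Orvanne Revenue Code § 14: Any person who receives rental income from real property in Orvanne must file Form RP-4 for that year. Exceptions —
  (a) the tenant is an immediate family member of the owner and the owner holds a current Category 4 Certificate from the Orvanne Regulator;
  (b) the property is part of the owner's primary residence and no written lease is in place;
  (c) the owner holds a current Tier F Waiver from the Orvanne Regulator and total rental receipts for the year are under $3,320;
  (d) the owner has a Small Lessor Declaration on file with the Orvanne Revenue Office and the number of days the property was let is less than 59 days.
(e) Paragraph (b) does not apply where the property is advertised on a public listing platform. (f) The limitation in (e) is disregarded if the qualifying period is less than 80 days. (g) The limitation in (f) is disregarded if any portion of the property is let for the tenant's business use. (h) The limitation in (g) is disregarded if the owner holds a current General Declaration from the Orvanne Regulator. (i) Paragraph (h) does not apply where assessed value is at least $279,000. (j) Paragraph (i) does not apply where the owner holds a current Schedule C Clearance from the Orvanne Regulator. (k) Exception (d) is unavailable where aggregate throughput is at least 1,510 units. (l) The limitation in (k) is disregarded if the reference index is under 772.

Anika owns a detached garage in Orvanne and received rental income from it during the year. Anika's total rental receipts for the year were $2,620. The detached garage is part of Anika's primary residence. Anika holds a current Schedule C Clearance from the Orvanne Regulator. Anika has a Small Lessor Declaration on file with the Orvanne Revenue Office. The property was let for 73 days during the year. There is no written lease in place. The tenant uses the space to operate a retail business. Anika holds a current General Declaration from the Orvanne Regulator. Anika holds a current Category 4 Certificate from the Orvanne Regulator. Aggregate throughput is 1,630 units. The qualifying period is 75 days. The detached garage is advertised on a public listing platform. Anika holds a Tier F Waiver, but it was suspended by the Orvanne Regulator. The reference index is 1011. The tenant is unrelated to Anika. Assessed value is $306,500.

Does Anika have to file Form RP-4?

Exception (a) requires that the tenant is an immediate family member of the owner; but the tenant is unrelated to the owner, so (a) is unavailable.
Exception (b): the detached garage is part of the primary residence; there is no written lease — every condition holds. Under paragraphs (e)–(j): (e) is triggered (the property is publicly advertised), but is itself disapplied by (f): (f) operates — the qualifying period is 75 days, less than the 80 days limit. (g) is triggered (the space is let for business use), but is set aside by (h): (h) operates against (g): a current General Declaration is held. (i) would limit (h) — assessed value is $306,500, meeting the $279,000 threshold — but (j) sets (i) aside: (j) is triggered — a current Schedule C Clearance is held. Exception (b) stands.
Exception (c) requires that the owner holds a current Tier F Waiver from the Orvanne Regulator; but no current Tier F Waiver is held, so (c) is unavailable.
Exception (d) fails — the number of days the property was let is 73 days, not less than 59 days.

No — exception (b) applies; Anika is not required to file Form RP-4.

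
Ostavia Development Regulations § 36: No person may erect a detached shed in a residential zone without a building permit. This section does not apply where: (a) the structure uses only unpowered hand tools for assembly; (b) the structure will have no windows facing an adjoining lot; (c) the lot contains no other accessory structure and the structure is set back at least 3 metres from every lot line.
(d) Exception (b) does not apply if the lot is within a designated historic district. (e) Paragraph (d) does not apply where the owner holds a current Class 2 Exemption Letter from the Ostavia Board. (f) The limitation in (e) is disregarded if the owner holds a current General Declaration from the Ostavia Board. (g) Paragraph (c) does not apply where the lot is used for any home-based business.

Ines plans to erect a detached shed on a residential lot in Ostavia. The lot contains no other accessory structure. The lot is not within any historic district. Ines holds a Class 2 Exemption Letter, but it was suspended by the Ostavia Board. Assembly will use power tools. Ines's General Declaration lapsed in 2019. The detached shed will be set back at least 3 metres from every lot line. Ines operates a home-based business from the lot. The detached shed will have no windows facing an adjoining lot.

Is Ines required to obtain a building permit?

No — exception (b) applies; Ines does not need a building permit.

Exception (a) requires that the structure uses only unpowered hand tools for assembly; but assembly uses power tools, so (a) is unavailable.
All of (b)'s requirements are met (no windows face an adjoining lot). Considering the limiting provisions: (d) does not operate here — the lot is not in a historic district. So (b) applies.
Exception (c): the lot has no other accessory structure; the setback is at least 3 m on every side — every condition holds. But applying paragraph (g): (g) operates against (c): a home-based business operates on the lot. So (c) is unavailable.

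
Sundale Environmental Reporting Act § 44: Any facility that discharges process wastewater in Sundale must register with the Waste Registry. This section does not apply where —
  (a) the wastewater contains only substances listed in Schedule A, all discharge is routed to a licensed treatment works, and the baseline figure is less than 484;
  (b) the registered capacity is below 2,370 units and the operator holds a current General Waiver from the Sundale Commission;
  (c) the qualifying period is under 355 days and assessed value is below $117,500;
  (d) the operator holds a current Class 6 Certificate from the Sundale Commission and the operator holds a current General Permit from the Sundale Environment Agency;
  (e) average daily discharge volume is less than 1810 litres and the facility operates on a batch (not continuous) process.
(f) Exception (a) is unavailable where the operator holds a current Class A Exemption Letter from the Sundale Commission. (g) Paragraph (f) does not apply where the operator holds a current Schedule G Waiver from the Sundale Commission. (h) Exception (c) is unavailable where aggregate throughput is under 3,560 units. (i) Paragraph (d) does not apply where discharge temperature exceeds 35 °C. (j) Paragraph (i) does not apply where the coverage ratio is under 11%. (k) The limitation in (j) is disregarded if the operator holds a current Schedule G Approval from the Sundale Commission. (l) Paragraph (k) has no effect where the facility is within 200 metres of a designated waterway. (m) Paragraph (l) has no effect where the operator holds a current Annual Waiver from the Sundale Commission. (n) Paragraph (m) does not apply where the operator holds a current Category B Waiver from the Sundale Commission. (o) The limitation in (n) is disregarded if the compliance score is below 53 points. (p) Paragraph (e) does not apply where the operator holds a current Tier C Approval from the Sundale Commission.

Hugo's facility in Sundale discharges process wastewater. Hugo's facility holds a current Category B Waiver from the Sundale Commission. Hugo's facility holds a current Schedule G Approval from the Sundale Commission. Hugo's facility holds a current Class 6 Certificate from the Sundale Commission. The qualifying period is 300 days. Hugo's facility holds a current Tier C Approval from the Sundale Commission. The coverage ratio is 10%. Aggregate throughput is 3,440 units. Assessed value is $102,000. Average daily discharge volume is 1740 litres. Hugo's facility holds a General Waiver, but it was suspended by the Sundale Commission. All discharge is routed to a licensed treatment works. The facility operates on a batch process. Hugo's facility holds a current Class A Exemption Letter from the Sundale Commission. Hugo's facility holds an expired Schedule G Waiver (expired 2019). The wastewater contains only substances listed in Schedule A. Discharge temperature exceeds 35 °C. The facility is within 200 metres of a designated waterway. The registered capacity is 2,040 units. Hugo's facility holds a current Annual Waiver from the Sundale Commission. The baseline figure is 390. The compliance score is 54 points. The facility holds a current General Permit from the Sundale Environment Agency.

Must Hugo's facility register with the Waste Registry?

No — exception (d) applies; Hugo's facility is not required to register with the Waste Registry.

Exception (a): the wastewater is Schedule-A-only; discharge is routed to a licensed treatment works; the baseline figure is 390, less than the 484 limit — every condition holds. Turning to paragraphs (f)–(g): (f) is triggered — a current Class A Exemption Letter is held. (g) is not engaged (there is no Schedule G Waiver in force), so (f) stands. Exception (a) does not apply.
Exception (b) fails — there is no General Waiver in force.
Exception (c)'s conditions are all satisfied: the qualifying period is 300 days, under the 355 days limit; assessed value is $102,000, below the $117,500 limit. But: (h) operates against (c): aggregate throughput is 3,440 units, under the 3,560 units limit. Exception (c) does not apply.
Exception (d): a current Class 6 Certificate is held; a current General Permit is held — every condition holds. As to paragraphs (i)–(o): (i) would limit (d) — discharge temperature exceeds 35 °C — but (j) sets (i) aside: (j) operates against (i): the coverage ratio is 10%, under the 11% limit. (k) would limit (j) — a current Schedule G Approval is held — but (l) sets (k) aside: (l) operates against (k): the facility is within 200 m of a designated waterway. (m) is engaged (a current Annual Waiver is held), but is overridden by (n): (n) operates against (m): a current Category B Waiver is held. (o) is not triggered (the compliance score is 54 points, not below 53 points), so (n) stands. So (d) applies.
Exception (e): average daily discharge volume is 1740 litres, less than the 1810 litres limit; the facility operates on a batch process — every condition holds. But: (p) applies — a current Tier C Approval is held. Exception (e) does not apply.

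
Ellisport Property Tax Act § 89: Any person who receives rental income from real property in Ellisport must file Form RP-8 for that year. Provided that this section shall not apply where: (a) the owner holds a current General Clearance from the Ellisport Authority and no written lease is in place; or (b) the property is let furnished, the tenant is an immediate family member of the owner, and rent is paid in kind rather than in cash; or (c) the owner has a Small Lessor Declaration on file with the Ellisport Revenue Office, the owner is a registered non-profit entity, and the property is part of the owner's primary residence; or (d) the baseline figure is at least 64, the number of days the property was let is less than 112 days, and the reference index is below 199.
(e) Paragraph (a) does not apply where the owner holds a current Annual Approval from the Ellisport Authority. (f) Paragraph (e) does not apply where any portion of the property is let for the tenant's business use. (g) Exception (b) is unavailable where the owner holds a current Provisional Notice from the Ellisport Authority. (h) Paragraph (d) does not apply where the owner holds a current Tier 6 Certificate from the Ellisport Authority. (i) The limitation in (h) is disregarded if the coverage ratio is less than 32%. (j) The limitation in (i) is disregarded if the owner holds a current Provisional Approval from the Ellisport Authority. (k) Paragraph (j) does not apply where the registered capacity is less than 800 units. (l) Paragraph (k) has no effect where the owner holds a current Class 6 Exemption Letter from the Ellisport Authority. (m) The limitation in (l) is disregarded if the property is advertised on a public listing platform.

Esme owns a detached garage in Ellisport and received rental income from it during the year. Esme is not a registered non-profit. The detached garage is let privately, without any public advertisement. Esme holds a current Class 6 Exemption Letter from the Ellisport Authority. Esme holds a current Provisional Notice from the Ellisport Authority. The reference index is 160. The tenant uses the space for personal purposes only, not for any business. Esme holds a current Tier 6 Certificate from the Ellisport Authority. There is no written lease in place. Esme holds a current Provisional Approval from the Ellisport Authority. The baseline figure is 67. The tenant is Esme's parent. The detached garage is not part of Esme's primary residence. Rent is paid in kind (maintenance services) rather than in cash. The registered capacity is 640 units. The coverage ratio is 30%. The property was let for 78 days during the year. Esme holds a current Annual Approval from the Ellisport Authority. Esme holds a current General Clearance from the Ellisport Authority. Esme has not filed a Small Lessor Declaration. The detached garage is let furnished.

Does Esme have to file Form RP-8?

Yes — Esme must file Form RP-8.

Exception (a)'s conditions are all satisfied: a current General Clearance is held; there is no written lease. However, paragraphs (e)–(f) must be considered: (e) operates against (a): a current Annual Approval is held. (f), which would lift (e), is inapplicable — the space is used for personal purposes only. (a) is therefore removed.
Exception (b): the property is let furnished; the tenant is an immediate family member; rent is paid in kind — every condition holds. Turning to paragraph (g): (g) operates against (b): a current Provisional Notice is held. (b) is therefore removed.
Exception (c) requires that the owner has a Small Lessor Declaration on file with the Ellisport Revenue Office; but no Small Lessor Declaration is on file, so (c) is unavailable.
Exception (d): the baseline figure is 67, meeting the 64 threshold; the number of days the property was let is 78 days, less than the 112 days limit; the reference index is 160, below the 199 limit — every condition holds. But applying paragraphs (h)–(m): (h) operates against (d): a current Tier 6 Certificate is held. (i) is engaged (the coverage ratio is 30%, less than the 32% limit), but is overridden by (j): (j) operates against (i): a current Provisional Approval is held. (k) operates (the registered capacity is 640 units, less than the 800 units limit), but is itself disapplied by (l): (l) is triggered — a current Class 6 Exemption Letter is held. (m), which would lift (l), does not operate here — the property is let privately without advertisement. (d) is therefore removed.
No exception is made out. Esme falls within the general rule.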